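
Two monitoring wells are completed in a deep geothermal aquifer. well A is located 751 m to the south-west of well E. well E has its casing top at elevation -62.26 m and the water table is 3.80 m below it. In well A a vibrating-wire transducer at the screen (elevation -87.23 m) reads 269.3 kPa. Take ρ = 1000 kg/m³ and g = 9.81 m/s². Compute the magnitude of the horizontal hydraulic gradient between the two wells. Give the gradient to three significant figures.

Total head at well E: h = -62.26 − 3.80 = -66.06 m.
Pressure head at well A: ψ = P/(ρg) = 269.3×1000 / (1000 × 9.81) = 27.45 m.
Total head at well A: h = z + ψ = -87.23 + 27.45 = -59.78 m.
Head difference: h(well E) − h(well A) = -66.06 − (-59.78) = -6.28 m.
Hydraulic gradient: i = |Δh| / L = 6.28 / 751 = 0.00836.

i ≈ 0.00836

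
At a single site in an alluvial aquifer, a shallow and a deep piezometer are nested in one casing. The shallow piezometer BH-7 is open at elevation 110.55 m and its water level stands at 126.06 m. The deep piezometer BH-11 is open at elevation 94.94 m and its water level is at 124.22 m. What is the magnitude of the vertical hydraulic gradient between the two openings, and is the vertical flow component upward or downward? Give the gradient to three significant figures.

Total head at BH-7: h = 126.06 m (water level in the standpipe).
Total head at BH-11: h = 124.22 m.
Δh = h(BH-7) − h(BH-11) = 126.06 − 124.22 = 1.84 m.
Vertical separation Δz = 110.55 − 94.94 = 15.61 m.
|i_v| = |Δh| / Δz = 1.84 / 15.61 = 0.118.
Head is higher in the shallow piezometer, so vertical flow is downward (recharge condition).

|i_v| ≈ 0.118; vertical flow is downward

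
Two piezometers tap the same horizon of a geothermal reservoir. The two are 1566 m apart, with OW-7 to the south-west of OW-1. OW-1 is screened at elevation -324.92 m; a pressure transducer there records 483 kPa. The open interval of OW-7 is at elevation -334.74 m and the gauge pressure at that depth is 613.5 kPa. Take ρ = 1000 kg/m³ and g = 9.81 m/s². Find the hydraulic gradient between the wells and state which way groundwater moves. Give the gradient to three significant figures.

Pressure head at OW-1: ψ = P/(ρg) = 483×1000 / (1000 × 9.81) = 49.24 m.
Total head at OW-1: h = z + ψ = -324.92 + 49.24 = -275.68 m.
Pressure head at OW-7: ψ = P/(ρg) = 613.5×1000 / (1000 × 9.81) = 62.54 m.
Total head at OW-7: h = z + ψ = -334.74 + 62.54 = -272.20 m.
Head difference: h(OW-1) − h(OW-7) = -275.68 − (-272.20) = -3.48 m.
Hydraulic gradient: i = |Δh| / L = 3.48 / 1566 = 0.00222.
Flow is from higher to lower head: from OW-7 toward OW-1, i.e. toward the north-east.

i ≈ 0.00222; groundwater flows toward the north-east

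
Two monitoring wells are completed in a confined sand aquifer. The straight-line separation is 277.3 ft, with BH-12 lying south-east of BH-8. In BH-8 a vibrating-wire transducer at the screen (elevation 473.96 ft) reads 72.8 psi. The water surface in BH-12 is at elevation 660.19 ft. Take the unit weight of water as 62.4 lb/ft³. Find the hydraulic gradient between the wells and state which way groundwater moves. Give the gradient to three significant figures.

i ≈ 0.0657; groundwater flows toward the north-west

Pressure head at BH-8: ψ = 144·P/γ = 144 × 72.8 / 62.4 = 168.00 ft.
Total head at BH-8: h = z + ψ = 473.96 + 168.00 = 641.96 ft.
Total head at BH-12: h = 660.19 ft (water level in the piezometer is the total head).
Head difference: h(BH-8) − h(BH-12) = 641.96 − 660.19 = -18.23 ft.
Hydraulic gradient: i = |Δh| / L = 18.23 / 277.3 = 0.0657.
Flow is from higher to lower head: from BH-12 toward BH-8, i.e. toward the north-west.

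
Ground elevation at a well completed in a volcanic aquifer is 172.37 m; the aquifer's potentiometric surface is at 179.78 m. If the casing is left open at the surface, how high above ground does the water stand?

Water rises to the potentiometric surface, so the rise above ground = 179.78 − 172.37 = 7.41 m.

≈ 7.41 m above ground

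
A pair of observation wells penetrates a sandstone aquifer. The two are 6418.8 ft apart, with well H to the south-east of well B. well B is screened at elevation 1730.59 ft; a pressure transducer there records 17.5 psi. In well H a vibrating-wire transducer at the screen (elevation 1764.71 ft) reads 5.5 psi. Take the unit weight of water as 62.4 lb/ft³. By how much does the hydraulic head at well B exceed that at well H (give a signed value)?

Pressure head at well B: ψ = 144·P/γ = 144 × 17.5 / 62.4 = 40.38 ft.
Total head at well B: h = z + ψ = 1730.59 + 40.38 = 1770.97 ft.
Pressure head at well H: ψ = 144·P/γ = 144 × 5.5 / 62.4 = 12.69 ft.
Total head at well H: h = z + ψ = 1764.71 + 12.69 = 1777.40 ft.
Head difference: h(well B) − h(well H) = 1770.97 − 1777.40 = -6.43 ft.

Δh ≈ -6.43 ft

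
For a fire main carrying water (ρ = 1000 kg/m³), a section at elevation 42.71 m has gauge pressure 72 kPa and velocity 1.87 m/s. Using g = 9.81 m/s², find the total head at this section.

Pressure head ψ = P/(ρg) = 72×1000 / (1000 × 9.81) = 7.34 m.
Velocity head = v²/(2g) = 1.87² / (2 × 9.81) = 0.178 m.
h = z + ψ + v²/(2g) = 42.71 + 7.34 + 0.178 = 50.23 m.

h ≈ 50.23 m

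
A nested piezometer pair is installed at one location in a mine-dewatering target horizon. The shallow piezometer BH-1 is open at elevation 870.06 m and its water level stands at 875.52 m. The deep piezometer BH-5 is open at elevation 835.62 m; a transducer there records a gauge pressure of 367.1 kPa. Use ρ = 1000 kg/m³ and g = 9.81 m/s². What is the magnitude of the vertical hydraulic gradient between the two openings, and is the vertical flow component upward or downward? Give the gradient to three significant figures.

Total head at BH-1: h = 875.52 m (water level in the standpipe).
Pressure head at BH-5: ψ = P/(ρg) = 367.1×1000 / (1000 × 9.81) = 37.42 m.
Total head at BH-5: h = z + ψ = 835.62 + 37.42 = 873.04 m.
Δh = h(BH-1) − h(BH-5) = 875.52 − 873.04 = 2.48 m.
Vertical separation Δz = 870.06 − 835.62 = 34.44 m.
|i_v| = |Δh| / Δz = 2.48 / 34.44 = 0.0720.
Head is higher in the shallow piezometer, so vertical flow is downward (recharge condition).

|i_v| ≈ 0.0720; vertical flow is downward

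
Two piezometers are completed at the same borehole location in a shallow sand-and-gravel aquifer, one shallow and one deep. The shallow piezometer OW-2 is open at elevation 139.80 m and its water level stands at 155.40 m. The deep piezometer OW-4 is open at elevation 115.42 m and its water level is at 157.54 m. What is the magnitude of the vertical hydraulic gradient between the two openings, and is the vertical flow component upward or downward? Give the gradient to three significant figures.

|i_v| ≈ 0.0878; vertical flow is upward

Total head at OW-2: h = 155.40 m (water level in the standpipe).
Total head at OW-4: h = 157.54 m.
Δh = h(OW-2) − h(OW-4) = 155.40 − 157.54 = -2.14 m.
Vertical separation Δz = 139.80 − 115.42 = 24.38 m.
|i_v| = |Δh| / Δz = 2.14 / 24.38 = 0.0878.
Head is higher in the deep piezometer, so vertical flow is upward (discharge condition).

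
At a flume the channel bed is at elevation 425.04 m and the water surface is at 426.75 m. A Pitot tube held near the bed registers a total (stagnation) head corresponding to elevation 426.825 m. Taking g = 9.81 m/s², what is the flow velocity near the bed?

v ≈ 1.21 m/s

Near the bed, under hydrostatic conditions, the piezometric head (z + ψ) equals the free-surface elevation, 426.75 m.
Velocity head = total − piezometric = 426.825 − 426.75 = 0.075 m.
v = √(2g·h_v) = √(2 × 9.81 × 0.075) = 1.21 m/s.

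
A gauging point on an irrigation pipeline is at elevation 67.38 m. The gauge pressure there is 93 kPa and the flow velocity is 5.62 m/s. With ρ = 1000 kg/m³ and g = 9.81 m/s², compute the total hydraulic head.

Pressure head ψ = P/(ρg) = 93×1000 / (1000 × 9.81) = 9.48 m.
Velocity head = v²/(2g) = 5.62² / (2 × 9.81) = 1.610 m.
h = z + ψ + v²/(2g) = 67.38 + 9.48 + 1.610 = 78.47 m.

h ≈ 78.47 m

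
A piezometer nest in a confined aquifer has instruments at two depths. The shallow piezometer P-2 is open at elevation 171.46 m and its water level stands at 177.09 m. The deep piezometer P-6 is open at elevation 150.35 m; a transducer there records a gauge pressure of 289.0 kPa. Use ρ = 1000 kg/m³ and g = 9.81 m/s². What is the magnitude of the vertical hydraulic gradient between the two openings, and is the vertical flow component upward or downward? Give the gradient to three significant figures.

|i_v| ≈ 0.129; vertical flow is upward

Total head at P-2: h = 177.09 m (water level in the standpipe).
Pressure head at P-6: ψ = P/(ρg) = 289.0×1000 / (1000 × 9.81) = 29.46 m.
Total head at P-6: h = z + ψ = 150.35 + 29.46 = 179.81 m.
Δh = h(P-2) − h(P-6) = 177.09 − 179.81 = -2.72 m.
Vertical separation Δz = 171.46 − 150.35 = 21.11 m.
|i_v| = |Δh| / Δz = 2.72 / 21.11 = 0.129.
Head is higher in the deep piezometer, so vertical flow is upward (discharge condition).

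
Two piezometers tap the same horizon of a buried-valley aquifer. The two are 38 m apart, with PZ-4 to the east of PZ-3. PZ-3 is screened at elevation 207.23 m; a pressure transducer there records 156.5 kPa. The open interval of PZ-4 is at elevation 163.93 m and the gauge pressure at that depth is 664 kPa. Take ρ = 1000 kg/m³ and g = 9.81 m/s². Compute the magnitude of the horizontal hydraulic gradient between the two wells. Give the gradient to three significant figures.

i ≈ 0.222

Pressure head at PZ-3: ψ = P/(ρg) = 156.5×1000 / (1000 × 9.81) = 15.95 m.
Total head at PZ-3: h = z + ψ = 207.23 + 15.95 = 223.18 m.
Pressure head at PZ-4: ψ = P/(ρg) = 664×1000 / (1000 × 9.81) = 67.69 m.
Total head at PZ-4: h = z + ψ = 163.93 + 67.69 = 231.62 m.
Head difference: h(PZ-3) − h(PZ-4) = 223.18 − 231.62 = -8.44 m.
Hydraulic gradient: i = |Δh| / L = 8.44 / 38 = 0.222.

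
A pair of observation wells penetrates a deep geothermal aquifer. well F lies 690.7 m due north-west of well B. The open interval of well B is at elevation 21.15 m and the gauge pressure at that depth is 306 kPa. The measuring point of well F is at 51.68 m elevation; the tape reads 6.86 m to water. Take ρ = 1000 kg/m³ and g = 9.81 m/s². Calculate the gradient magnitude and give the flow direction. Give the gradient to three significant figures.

Pressure head at well B: ψ = P/(ρg) = 306×1000 / (1000 × 9.81) = 31.19 m.
Total head at well B: h = z + ψ = 21.15 + 31.19 = 52.34 m.
Total head at well F: h = 51.68 − 6.86 = 44.82 m.
Head difference: h(well B) − h(well F) = 52.34 − 44.82 = 7.52 m.
Hydraulic gradient: i = |Δh| / L = 7.52 / 690.7 = 0.0109.
Flow is from higher to lower head: from well B toward well F, i.e. toward the north-west.

i ≈ 0.0109; groundwater flows toward the north-west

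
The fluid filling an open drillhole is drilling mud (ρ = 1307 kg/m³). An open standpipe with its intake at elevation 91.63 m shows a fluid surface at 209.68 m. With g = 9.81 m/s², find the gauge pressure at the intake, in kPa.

Pressure head ψ = h − z = 209.68 − 91.63 = 118.05 m.
P = ρgψ = 1307 × 9.81 × 118.05 = 1513598 Pa ≈ 1510 kPa.

P ≈ 1510 kPa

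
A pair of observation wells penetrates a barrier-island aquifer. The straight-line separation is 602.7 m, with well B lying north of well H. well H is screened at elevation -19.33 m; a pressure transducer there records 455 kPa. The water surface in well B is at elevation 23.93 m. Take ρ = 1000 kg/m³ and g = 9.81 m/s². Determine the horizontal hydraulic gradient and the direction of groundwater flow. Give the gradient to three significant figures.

i ≈ 0.00518; groundwater flows toward the north

Pressure head at well H: ψ = P/(ρg) = 455×1000 / (1000 × 9.81) = 46.38 m.
Total head at well H: h = z + ψ = -19.33 + 46.38 = 27.05 m.
Total head at well B: h = 23.93 m (water level in the piezometer is the total head).
Head difference: h(well H) − h(well B) = 27.05 − 23.93 = 3.12 m.
Hydraulic gradient: i = |Δh| / L = 3.12 / 602.7 = 0.00518.
Flow is from higher to lower head: from well H toward well B, i.e. toward the north.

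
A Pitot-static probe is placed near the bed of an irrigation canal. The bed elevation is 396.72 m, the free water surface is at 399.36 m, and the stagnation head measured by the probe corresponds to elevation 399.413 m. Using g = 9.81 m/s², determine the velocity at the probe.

v ≈ 1.02 m/s

Near the bed, under hydrostatic conditions, the piezometric head (z + ψ) equals the free-surface elevation, 399.36 m.
Velocity head = total − piezometric = 399.413 − 399.36 = 0.053 m.
v = √(2g·h_v) = √(2 × 9.81 × 0.053) = 1.02 m/s.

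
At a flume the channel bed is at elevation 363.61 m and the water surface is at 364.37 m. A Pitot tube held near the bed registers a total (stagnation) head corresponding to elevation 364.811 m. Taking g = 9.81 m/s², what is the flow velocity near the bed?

v ≈ 2.94 m/s

Near the bed, under hydrostatic conditions, the piezometric head (z + ψ) equals the free-surface elevation, 364.37 m.
Velocity head = total − piezometric = 364.811 − 364.37 = 0.441 m.
v = √(2g·h_v) = √(2 × 9.81 × 0.441) = 2.94 m/s.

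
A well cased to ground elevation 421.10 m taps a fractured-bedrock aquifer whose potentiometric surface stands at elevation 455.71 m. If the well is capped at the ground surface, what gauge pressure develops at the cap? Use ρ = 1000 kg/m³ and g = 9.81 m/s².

Head above the cap: Δh = 455.71 − 421.10 = 34.61 m.
P = ρgΔh = 1000 × 9.81 × 34.61 = 339524 Pa ≈ 340 kPa.

P ≈ 340 kPa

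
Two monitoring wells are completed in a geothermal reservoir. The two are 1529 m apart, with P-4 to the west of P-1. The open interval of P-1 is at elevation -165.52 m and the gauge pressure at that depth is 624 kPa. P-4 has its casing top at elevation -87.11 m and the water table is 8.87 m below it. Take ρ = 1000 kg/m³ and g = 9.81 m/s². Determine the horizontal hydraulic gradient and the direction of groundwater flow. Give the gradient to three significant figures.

i ≈ 0.00388; groundwater flows toward the east

Pressure head at P-1: ψ = P/(ρg) = 624×1000 / (1000 × 9.81) = 63.61 m.
Total head at P-1: h = z + ψ = -165.52 + 63.61 = -101.91 m.
Total head at P-4: h = -87.11 − 8.87 = -95.98 m.
Head difference: h(P-1) − h(P-4) = -101.91 − (-95.98) = -5.93 m.
Hydraulic gradient: i = |Δh| / L = 5.93 / 1529 = 0.00388.
Flow is from higher to lower head: from P-4 toward P-1, i.e. toward the east.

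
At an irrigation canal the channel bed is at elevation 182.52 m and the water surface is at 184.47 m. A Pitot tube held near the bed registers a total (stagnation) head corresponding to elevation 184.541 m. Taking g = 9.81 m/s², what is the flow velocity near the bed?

Near the bed, under hydrostatic conditions, the piezometric head (z + ψ) equals the free-surface elevation, 184.47 m.
Velocity head = total − piezometric = 184.541 − 184.47 = 0.071 m.
v = √(2g·h_v) = √(2 × 9.81 × 0.071) = 1.18 m/s.

v ≈ 1.18 m/s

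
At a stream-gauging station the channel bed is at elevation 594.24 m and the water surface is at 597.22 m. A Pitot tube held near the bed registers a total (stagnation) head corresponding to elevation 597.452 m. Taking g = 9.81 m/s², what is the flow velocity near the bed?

v ≈ 2.13 m/s

Near the bed, under hydrostatic conditions, the piezometric head (z + ψ) equals the free-surface elevation, 597.22 m.
Velocity head = total − piezometric = 597.452 − 597.22 = 0.232 m.
v = √(2g·h_v) = √(2 × 9.81 × 0.232) = 2.13 m/s.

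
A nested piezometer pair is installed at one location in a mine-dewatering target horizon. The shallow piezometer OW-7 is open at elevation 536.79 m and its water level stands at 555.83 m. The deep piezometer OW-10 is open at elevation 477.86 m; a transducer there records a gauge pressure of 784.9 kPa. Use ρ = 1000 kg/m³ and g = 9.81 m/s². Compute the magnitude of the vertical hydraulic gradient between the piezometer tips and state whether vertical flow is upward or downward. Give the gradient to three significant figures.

|i_v| ≈ 0.0346; vertical flow is upward

Total head at OW-7: h = 555.83 m (water level in the standpipe).
Pressure head at OW-10: ψ = P/(ρg) = 784.9×1000 / (1000 × 9.81) = 80.01 m.
Total head at OW-10: h = z + ψ = 477.86 + 80.01 = 557.87 m.
Δh = h(OW-7) − h(OW-10) = 555.83 − 557.87 = -2.04 m.
Vertical separation Δz = 536.79 − 477.86 = 58.93 m.
|i_v| = |Δh| / Δz = 2.04 / 58.93 = 0.0346.
Head is higher in the deep piezometer, so vertical flow is upward (discharge condition).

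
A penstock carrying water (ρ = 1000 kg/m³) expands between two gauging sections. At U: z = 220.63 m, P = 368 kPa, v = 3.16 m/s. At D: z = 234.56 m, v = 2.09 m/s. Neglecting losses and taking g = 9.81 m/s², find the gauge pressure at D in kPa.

P₂ ≈ 234 kPa

Pressure head at U: ψ₁ = P₁/(ρg) = 368×1000 / (1000 × 9.81) = 37.51 m.
Velocity heads: v₁²/2g = 3.16²/19.62 = 0.509 m; v₂²/2g = 2.09²/19.62 = 0.223 m.
Total head H = z₁ + ψ₁ + v₁²/2g = 220.63 + 37.51 + 0.509 = 258.65 m.
ψ₂ = H − z₂ − v₂²/2g = 258.65 − 234.56 − 0.223 = 23.87 m.
P₂ = ρgψ₂ = 1000 × 9.81 × 23.87 ≈ 234 kPa.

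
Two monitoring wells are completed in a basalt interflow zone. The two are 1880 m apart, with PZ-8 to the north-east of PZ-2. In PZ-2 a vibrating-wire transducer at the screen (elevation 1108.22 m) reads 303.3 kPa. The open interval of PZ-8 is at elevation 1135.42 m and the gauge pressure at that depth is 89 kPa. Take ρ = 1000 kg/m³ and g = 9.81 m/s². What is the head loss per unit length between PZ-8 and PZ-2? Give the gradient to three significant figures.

i ≈ 0.00285 m/m

Pressure head at PZ-2: ψ = P/(ρg) = 303.3×1000 / (1000 × 9.81) = 30.92 m.
Total head at PZ-2: h = z + ψ = 1108.22 + 30.92 = 1139.14 m.
Pressure head at PZ-8: ψ = P/(ρg) = 89×1000 / (1000 × 9.81) = 9.07 m.
Total head at PZ-8: h = z + ψ = 1135.42 + 9.07 = 1144.49 m.
Head difference: h(PZ-2) − h(PZ-8) = 1139.14 − 1144.49 = -5.35 m.
Hydraulic gradient: i = |Δh| / L = 5.35 / 1880 = 0.00285.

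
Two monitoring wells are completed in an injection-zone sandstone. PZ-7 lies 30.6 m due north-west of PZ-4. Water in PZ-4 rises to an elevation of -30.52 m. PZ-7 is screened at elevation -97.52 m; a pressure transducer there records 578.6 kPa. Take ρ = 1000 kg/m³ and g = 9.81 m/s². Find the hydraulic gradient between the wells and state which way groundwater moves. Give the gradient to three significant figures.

i ≈ 0.262; groundwater flows toward the north-west

Total head at PZ-4: h = -30.52 m (water level in the piezometer is the total head).
Pressure head at PZ-7: ψ = P/(ρg) = 578.6×1000 / (1000 × 9.81) = 58.98 m.
Total head at PZ-7: h = z + ψ = -97.52 + 58.98 = -38.54 m.
Head difference: h(PZ-4) − h(PZ-7) = -30.52 − (-38.54) = 8.02 m.
Hydraulic gradient: i = |Δh| / L = 8.02 / 30.6 = 0.262.
Flow is from higher to lower head: from PZ-4 toward PZ-7, i.e. toward the north-west.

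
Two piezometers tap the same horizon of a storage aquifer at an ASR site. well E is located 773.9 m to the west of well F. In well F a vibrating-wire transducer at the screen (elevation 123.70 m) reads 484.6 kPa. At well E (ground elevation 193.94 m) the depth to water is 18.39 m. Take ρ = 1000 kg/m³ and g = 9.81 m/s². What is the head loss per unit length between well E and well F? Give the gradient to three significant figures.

i ≈ 0.00317 m/m

Pressure head at well F: ψ = P/(ρg) = 484.6×1000 / (1000 × 9.81) = 49.40 m.
Total head at well F: h = z + ψ = 123.70 + 49.40 = 173.10 m.
Total head at well E: h = 193.94 − 18.39 = 175.55 m.
Head difference: h(well F) − h(well E) = 173.10 − 175.55 = -2.45 m.
Hydraulic gradient: i = |Δh| / L = 2.45 / 773.9 = 0.00317.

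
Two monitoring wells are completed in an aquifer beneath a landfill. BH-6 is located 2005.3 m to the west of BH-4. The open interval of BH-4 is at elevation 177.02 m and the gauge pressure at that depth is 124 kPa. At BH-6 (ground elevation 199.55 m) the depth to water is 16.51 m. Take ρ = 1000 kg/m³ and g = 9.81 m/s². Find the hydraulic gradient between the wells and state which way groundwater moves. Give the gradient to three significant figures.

i ≈ 0.00330; groundwater flows toward the west

Pressure head at BH-4: ψ = P/(ρg) = 124×1000 / (1000 × 9.81) = 12.64 m.
Total head at BH-4: h = z + ψ = 177.02 + 12.64 = 189.66 m.
Total head at BH-6: h = 199.55 − 16.51 = 183.04 m.
Head difference: h(BH-4) − h(BH-6) = 189.66 − 183.04 = 6.62 m.
Hydraulic gradient: i = |Δh| / L = 6.62 / 2005.3 = 0.00330.
Flow is from higher to lower head: from BH-4 toward BH-6, i.e. toward the west.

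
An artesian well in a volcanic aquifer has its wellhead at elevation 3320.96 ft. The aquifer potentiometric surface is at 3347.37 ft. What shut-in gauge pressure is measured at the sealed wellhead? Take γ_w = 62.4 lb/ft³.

Head above the cap: Δh = 3347.37 − 3320.96 = 26.41 ft.
P = γΔh/144 = 62.4 × 26.41 / 144 = 11.4 psi.

P ≈ 11.4 psi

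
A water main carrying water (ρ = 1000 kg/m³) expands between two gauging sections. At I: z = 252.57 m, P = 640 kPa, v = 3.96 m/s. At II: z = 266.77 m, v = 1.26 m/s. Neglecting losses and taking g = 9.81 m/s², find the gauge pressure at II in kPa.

P₂ ≈ 508 kPa

Pressure head at I: ψ₁ = P₁/(ρg) = 640×1000 / (1000 × 9.81) = 65.24 m.
Velocity heads: v₁²/2g = 3.96²/19.62 = 0.799 m; v₂²/2g = 1.26²/19.62 = 0.081 m.
Total head H = z₁ + ψ₁ + v₁²/2g = 252.57 + 65.24 + 0.799 = 318.61 m.
ψ₂ = H − z₂ − v₂²/2g = 318.61 − 266.77 − 0.081 = 51.76 m.
P₂ = ρgψ₂ = 1000 × 9.81 × 51.76 ≈ 508 kPa.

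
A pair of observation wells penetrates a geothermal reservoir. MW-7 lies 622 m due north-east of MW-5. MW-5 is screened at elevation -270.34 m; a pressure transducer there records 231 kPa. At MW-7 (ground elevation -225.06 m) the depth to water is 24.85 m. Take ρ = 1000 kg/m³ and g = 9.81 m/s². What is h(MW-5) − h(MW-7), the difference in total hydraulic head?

Pressure head at MW-5: ψ = P/(ρg) = 231×1000 / (1000 × 9.81) = 23.55 m.
Total head at MW-5: h = z + ψ = -270.34 + 23.55 = -246.79 m.
Total head at MW-7: h = -225.06 − 24.85 = -249.91 m.
Head difference: h(MW-5) − h(MW-7) = -246.79 − (-249.91) = 3.12 m.

Δh ≈ 3.12 m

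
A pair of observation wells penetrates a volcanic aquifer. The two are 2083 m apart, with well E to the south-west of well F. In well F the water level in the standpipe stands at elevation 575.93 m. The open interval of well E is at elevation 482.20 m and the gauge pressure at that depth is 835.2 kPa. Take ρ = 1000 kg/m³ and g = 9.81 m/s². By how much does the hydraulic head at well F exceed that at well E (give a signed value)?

Total head at well F: h = 575.93 m (water level in the piezometer is the total head).
Pressure head at well E: ψ = P/(ρg) = 835.2×1000 / (1000 × 9.81) = 85.14 m.
Total head at well E: h = z + ψ = 482.20 + 85.14 = 567.34 m.
Head difference: h(well F) − h(well E) = 575.93 − 567.34 = 8.59 m.

Δh ≈ 8.59 m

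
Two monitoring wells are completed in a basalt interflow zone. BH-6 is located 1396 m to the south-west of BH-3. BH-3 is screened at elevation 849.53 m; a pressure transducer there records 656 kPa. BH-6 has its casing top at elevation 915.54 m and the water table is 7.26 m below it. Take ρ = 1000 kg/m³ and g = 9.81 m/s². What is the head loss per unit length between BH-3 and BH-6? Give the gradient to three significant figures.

i ≈ 0.00582 m/m

Pressure head at BH-3: ψ = P/(ρg) = 656×1000 / (1000 × 9.81) = 66.87 m.
Total head at BH-3: h = z + ψ = 849.53 + 66.87 = 916.40 m.
Total head at BH-6: h = 915.54 − 7.26 = 908.28 m.
Head difference: h(BH-3) − h(BH-6) = 916.40 − 908.28 = 8.12 m.
Hydraulic gradient: i = |Δh| / L = 8.12 / 1396 = 0.00582.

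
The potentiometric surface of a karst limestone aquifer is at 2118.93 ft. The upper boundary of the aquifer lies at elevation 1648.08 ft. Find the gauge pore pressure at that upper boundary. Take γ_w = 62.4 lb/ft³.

P ≈ 204 psi

Pressure head at the aquifer top: ψ = h − z = 2118.93 − 1648.08 = 470.85 ft.
P = γψ/144 = 62.4 × 470.85 / 144 = 204 psi.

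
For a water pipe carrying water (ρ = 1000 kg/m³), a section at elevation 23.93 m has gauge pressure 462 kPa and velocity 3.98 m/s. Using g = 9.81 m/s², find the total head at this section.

h ≈ 71.83 m

Pressure head ψ = P/(ρg) = 462×1000 / (1000 × 9.81) = 47.09 m.
Velocity head = v²/(2g) = 3.98² / (2 × 9.81) = 0.807 m.
h = z + ψ + v²/(2g) = 23.93 + 47.09 + 0.807 = 71.83 m.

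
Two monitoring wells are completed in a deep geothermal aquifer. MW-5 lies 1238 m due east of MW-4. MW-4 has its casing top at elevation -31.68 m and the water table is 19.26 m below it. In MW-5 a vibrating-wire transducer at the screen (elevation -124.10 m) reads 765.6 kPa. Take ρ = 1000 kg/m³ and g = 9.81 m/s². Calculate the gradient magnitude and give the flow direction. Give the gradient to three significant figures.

Total head at MW-4: h = -31.68 − 19.26 = -50.94 m.
Pressure head at MW-5: ψ = P/(ρg) = 765.6×1000 / (1000 × 9.81) = 78.04 m.
Total head at MW-5: h = z + ψ = -124.10 + 78.04 = -46.06 m.
Head difference: h(MW-4) − h(MW-5) = -50.94 − (-46.06) = -4.88 m.
Hydraulic gradient: i = |Δh| / L = 4.88 / 1238 = 0.00394.
Flow is from higher to lower head: from MW-5 toward MW-4, i.e. toward the west.

i ≈ 0.00394; groundwater flows toward the west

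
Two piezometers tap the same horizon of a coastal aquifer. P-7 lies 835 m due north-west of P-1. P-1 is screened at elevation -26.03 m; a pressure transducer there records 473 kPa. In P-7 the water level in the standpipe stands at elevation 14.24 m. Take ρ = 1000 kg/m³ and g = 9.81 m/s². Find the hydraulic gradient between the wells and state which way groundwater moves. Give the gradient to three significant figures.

Pressure head at P-1: ψ = P/(ρg) = 473×1000 / (1000 × 9.81) = 48.22 m.
Total head at P-1: h = z + ψ = -26.03 + 48.22 = 22.19 m.
Total head at P-7: h = 14.24 m (water level in the piezometer is the total head).
Head difference: h(P-1) − h(P-7) = 22.19 − 14.24 = 7.95 m.
Hydraulic gradient: i = |Δh| / L = 7.95 / 835 = 0.00952.
Flow is from higher to lower head: from P-1 toward P-7, i.e. toward the north-west.

i ≈ 0.00952; groundwater flows toward the north-west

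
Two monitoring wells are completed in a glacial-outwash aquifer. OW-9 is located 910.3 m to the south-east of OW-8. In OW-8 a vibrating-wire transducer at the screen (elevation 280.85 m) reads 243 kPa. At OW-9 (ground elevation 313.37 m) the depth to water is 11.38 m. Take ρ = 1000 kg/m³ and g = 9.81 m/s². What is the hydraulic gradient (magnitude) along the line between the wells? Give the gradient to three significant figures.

Pressure head at OW-8: ψ = P/(ρg) = 243×1000 / (1000 × 9.81) = 24.77 m.
Total head at OW-8: h = z + ψ = 280.85 + 24.77 = 305.62 m.
Total head at OW-9: h = 313.37 − 11.38 = 301.99 m.
Head difference: h(OW-8) − h(OW-9) = 305.62 − 301.99 = 3.63 m.
Hydraulic gradient: i = |Δh| / L = 3.63 / 910.3 = 0.00399.

i ≈ 0.00399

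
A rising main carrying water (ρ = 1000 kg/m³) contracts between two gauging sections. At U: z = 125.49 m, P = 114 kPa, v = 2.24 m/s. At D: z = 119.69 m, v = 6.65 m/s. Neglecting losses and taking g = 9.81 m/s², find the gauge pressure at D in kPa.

P₂ ≈ 151 kPa

Pressure head at U: ψ₁ = P₁/(ρg) = 114×1000 / (1000 × 9.81) = 11.62 m.
Velocity heads: v₁²/2g = 2.24²/19.62 = 0.256 m; v₂²/2g = 6.65²/19.62 = 2.254 m.
Total head H = z₁ + ψ₁ + v₁²/2g = 125.49 + 11.62 + 0.256 = 137.37 m.
ψ₂ = H − z₂ − v₂²/2g = 137.37 − 119.69 − 2.254 = 15.43 m.
P₂ = ρgψ₂ = 1000 × 9.81 × 15.43 ≈ 151 kPa.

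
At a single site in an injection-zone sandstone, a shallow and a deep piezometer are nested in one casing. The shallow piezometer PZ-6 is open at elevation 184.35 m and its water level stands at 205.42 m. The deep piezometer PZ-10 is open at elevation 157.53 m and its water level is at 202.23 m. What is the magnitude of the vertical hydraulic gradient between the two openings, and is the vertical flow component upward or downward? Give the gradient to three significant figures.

|i_v| ≈ 0.119; vertical flow is downward

Total head at PZ-6: h = 205.42 m (water level in the standpipe).
Total head at PZ-10: h = 202.23 m.
Δh = h(PZ-6) − h(PZ-10) = 205.42 − 202.23 = 3.19 m.
Vertical separation Δz = 184.35 − 157.53 = 26.82 m.
|i_v| = |Δh| / Δz = 3.19 / 26.82 = 0.119.
Head is higher in the shallow piezometer, so vertical flow is downward (recharge condition).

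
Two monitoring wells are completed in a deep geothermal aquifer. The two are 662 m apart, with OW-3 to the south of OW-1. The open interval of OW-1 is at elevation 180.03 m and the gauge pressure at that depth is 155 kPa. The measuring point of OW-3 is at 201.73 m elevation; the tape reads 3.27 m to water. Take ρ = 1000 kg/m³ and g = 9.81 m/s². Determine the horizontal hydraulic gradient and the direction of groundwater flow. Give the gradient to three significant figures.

Pressure head at OW-1: ψ = P/(ρg) = 155×1000 / (1000 × 9.81) = 15.80 m.
Total head at OW-1: h = z + ψ = 180.03 + 15.80 = 195.83 m.
Total head at OW-3: h = 201.73 − 3.27 = 198.46 m.
Head difference: h(OW-1) − h(OW-3) = 195.83 − 198.46 = -2.63 m.
Hydraulic gradient: i = |Δh| / L = 2.63 / 662 = 0.00397.
Flow is from higher to lower head: from OW-3 toward OW-1, i.e. toward the north.

i ≈ 0.00397; groundwater flows toward the north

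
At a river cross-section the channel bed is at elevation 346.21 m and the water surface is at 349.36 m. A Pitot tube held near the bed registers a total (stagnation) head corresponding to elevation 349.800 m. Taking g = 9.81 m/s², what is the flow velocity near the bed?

Near the bed, under hydrostatic conditions, the piezometric head (z + ψ) equals the free-surface elevation, 349.36 m.
Velocity head = total − piezometric = 349.800 − 349.36 = 0.440 m.
v = √(2g·h_v) = √(2 × 9.81 × 0.440) = 2.94 m/s.

v ≈ 2.94 m/s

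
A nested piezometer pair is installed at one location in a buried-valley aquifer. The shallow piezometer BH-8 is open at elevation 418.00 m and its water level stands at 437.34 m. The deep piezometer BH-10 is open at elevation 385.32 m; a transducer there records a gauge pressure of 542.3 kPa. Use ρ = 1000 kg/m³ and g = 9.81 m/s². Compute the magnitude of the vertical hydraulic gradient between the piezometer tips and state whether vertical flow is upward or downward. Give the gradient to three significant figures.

Total head at BH-8: h = 437.34 m (water level in the standpipe).
Pressure head at BH-10: ψ = P/(ρg) = 542.3×1000 / (1000 × 9.81) = 55.28 m.
Total head at BH-10: h = z + ψ = 385.32 + 55.28 = 440.60 m.
Δh = h(BH-8) − h(BH-10) = 437.34 − 440.60 = -3.26 m.
Vertical separation Δz = 418.00 − 385.32 = 32.68 m.
|i_v| = |Δh| / Δz = 3.26 / 32.68 = 0.0998.
Head is higher in the deep piezometer, so vertical flow is upward (discharge condition).

|i_v| ≈ 0.0998; vertical flow is upward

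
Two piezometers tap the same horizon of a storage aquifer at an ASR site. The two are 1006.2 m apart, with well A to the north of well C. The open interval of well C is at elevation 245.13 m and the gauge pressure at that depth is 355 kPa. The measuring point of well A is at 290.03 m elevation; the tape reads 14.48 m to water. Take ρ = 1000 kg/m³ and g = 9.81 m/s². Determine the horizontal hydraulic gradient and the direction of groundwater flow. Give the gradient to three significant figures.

i ≈ 0.00573; groundwater flows toward the north

Pressure head at well C: ψ = P/(ρg) = 355×1000 / (1000 × 9.81) = 36.19 m.
Total head at well C: h = z + ψ = 245.13 + 36.19 = 281.32 m.
Total head at well A: h = 290.03 − 14.48 = 275.55 m.
Head difference: h(well C) − h(well A) = 281.32 − 275.55 = 5.77 m.
Hydraulic gradient: i = |Δh| / L = 5.77 / 1006.2 = 0.00573.
Flow is from higher to lower head: from well C toward well A, i.e. toward the north.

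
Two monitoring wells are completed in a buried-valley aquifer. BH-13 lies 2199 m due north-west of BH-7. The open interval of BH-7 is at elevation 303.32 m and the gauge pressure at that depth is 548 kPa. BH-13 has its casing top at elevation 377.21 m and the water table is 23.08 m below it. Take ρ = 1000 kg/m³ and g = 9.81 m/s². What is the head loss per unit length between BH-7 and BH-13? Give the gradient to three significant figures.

i ≈ 0.00230 m/m

Pressure head at BH-7: ψ = P/(ρg) = 548×1000 / (1000 × 9.81) = 55.86 m.
Total head at BH-7: h = z + ψ = 303.32 + 55.86 = 359.18 m.
Total head at BH-13: h = 377.21 − 23.08 = 354.13 m.
Head difference: h(BH-7) − h(BH-13) = 359.18 − 354.13 = 5.05 m.
Hydraulic gradient: i = |Δh| / L = 5.05 / 2199 = 0.00230.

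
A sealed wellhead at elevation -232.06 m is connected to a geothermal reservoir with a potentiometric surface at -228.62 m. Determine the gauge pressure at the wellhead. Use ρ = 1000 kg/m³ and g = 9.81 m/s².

Head above the cap: Δh = -228.62 − (-232.06) = 3.44 m.
P = ρgΔh = 1000 × 9.81 × 3.44 = 33746 Pa ≈ 33.7 kPa.

P ≈ 33.7 kPa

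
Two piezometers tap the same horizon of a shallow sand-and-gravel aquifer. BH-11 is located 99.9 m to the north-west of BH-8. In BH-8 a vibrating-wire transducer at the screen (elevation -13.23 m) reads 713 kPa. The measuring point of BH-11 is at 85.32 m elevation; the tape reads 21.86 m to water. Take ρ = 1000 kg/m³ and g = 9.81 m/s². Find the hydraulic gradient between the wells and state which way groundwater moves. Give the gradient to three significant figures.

i ≈ 0.0401; groundwater flows toward the south-east

Pressure head at BH-8: ψ = P/(ρg) = 713×1000 / (1000 × 9.81) = 72.68 m.
Total head at BH-8: h = z + ψ = -13.23 + 72.68 = 59.45 m.
Total head at BH-11: h = 85.32 − 21.86 = 63.46 m.
Head difference: h(BH-8) − h(BH-11) = 59.45 − 63.46 = -4.01 m.
Hydraulic gradient: i = |Δh| / L = 4.01 / 99.9 = 0.0401.
Flow is from higher to lower head: from BH-11 toward BH-8, i.e. toward the south-east.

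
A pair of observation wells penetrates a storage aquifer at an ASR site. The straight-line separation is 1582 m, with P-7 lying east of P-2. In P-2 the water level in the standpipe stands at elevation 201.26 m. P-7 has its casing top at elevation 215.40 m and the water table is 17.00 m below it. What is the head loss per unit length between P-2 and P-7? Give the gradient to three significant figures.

Total head at P-2: h = 201.26 m (water level in the piezometer is the total head).
Total head at P-7: h = 215.40 − 17.00 = 198.40 m.
Head difference: h(P-2) − h(P-7) = 201.26 − 198.40 = 2.86 m.
Hydraulic gradient: i = |Δh| / L = 2.86 / 1582 = 0.00181.

i ≈ 0.00181 m/m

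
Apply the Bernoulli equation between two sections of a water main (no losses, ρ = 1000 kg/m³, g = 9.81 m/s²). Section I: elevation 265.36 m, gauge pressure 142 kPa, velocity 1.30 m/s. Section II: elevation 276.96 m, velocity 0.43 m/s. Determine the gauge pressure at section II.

Pressure head at I: ψ₁ = P₁/(ρg) = 142×1000 / (1000 × 9.81) = 14.48 m.
Velocity heads: v₁²/2g = 1.30²/19.62 = 0.086 m; v₂²/2g = 0.43²/19.62 = 0.009 m.
Total head H = z₁ + ψ₁ + v₁²/2g = 265.36 + 14.48 + 0.086 = 279.93 m.
ψ₂ = H − z₂ − v₂²/2g = 279.93 − 276.96 − 0.009 = 2.96 m.
P₂ = ρgψ₂ = 1000 × 9.81 × 2.96 ≈ 29.0 kPa.

P₂ ≈ 29.0 kPa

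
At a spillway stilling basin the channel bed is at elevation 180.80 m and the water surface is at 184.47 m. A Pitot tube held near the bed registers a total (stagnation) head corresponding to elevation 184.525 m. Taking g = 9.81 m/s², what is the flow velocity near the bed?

Near the bed, under hydrostatic conditions, the piezometric head (z + ψ) equals the free-surface elevation, 184.47 m.
Velocity head = total − piezometric = 184.525 − 184.47 = 0.055 m.
v = √(2g·h_v) = √(2 × 9.81 × 0.055) = 1.04 m/s.

v ≈ 1.04 m/s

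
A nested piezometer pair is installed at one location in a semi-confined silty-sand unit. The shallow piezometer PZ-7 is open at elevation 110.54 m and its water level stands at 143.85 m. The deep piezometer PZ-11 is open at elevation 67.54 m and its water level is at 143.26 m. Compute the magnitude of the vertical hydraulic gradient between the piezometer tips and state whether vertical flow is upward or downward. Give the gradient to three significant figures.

Total head at PZ-7: h = 143.85 m (water level in the standpipe).
Total head at PZ-11: h = 143.26 m.
Δh = h(PZ-7) − h(PZ-11) = 143.85 − 143.26 = 0.59 m.
Vertical separation Δz = 110.54 − 67.54 = 43.00 m.
|i_v| = |Δh| / Δz = 0.59 / 43.00 = 0.0137.
Head is higher in the shallow piezometer, so vertical flow is downward (recharge condition).

|i_v| ≈ 0.0137; vertical flow is downward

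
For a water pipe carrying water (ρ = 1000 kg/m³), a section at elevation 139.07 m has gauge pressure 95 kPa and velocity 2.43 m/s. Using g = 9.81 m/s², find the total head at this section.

h ≈ 149.05 m

Pressure head ψ = P/(ρg) = 95×1000 / (1000 × 9.81) = 9.68 m.
Velocity head = v²/(2g) = 2.43² / (2 × 9.81) = 0.301 m.
h = z + ψ + v²/(2g) = 139.07 + 9.68 + 0.301 = 149.05 m.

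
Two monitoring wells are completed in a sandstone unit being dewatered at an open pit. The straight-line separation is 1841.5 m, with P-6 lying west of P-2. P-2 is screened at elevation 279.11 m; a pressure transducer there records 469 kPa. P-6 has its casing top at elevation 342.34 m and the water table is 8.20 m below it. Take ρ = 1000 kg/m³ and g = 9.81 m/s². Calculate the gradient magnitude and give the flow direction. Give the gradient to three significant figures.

i ≈ 0.00392; groundwater flows toward the east

Pressure head at P-2: ψ = P/(ρg) = 469×1000 / (1000 × 9.81) = 47.81 m.
Total head at P-2: h = z + ψ = 279.11 + 47.81 = 326.92 m.
Total head at P-6: h = 342.34 − 8.20 = 334.14 m.
Head difference: h(P-2) − h(P-6) = 326.92 − 334.14 = -7.22 m.
Hydraulic gradient: i = |Δh| / L = 7.22 / 1841.5 = 0.00392.
Flow is from higher to lower head: from P-6 toward P-2, i.e. toward the east.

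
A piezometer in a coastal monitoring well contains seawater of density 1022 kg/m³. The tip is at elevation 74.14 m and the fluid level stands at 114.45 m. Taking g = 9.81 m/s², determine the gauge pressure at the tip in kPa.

Pressure head ψ = h − z = 114.45 − 74.14 = 40.31 m.
P = ρgψ = 1022 × 9.81 × 40.31 = 404141 Pa ≈ 404 kPa.

P ≈ 404 kPa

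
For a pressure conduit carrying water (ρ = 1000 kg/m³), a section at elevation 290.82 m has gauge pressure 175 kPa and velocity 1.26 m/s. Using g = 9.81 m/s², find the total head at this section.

Pressure head ψ = P/(ρg) = 175×1000 / (1000 × 9.81) = 17.84 m.
Velocity head = v²/(2g) = 1.26² / (2 × 9.81) = 0.081 m.
h = z + ψ + v²/(2g) = 290.82 + 17.84 + 0.081 = 308.74 m.

h ≈ 308.74 m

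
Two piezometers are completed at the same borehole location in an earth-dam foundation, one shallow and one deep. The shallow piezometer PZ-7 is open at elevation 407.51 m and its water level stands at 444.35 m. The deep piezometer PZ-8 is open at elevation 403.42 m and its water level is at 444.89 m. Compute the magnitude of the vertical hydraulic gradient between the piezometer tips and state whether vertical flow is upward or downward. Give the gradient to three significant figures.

Total head at PZ-7: h = 444.35 m (water level in the standpipe).
Total head at PZ-8: h = 444.89 m.
Δh = h(PZ-7) − h(PZ-8) = 444.35 − 444.89 = -0.54 m.
Vertical separation Δz = 407.51 − 403.42 = 4.09 m.
|i_v| = |Δh| / Δz = 0.54 / 4.09 = 0.132.
Head is higher in the deep piezometer, so vertical flow is upward (discharge condition).

|i_v| ≈ 0.132; vertical flow is upward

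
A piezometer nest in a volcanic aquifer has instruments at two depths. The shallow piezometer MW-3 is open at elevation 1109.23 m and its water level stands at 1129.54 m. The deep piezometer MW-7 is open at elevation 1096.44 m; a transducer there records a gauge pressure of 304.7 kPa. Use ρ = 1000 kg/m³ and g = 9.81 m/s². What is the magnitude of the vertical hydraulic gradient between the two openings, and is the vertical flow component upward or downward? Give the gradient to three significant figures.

|i_v| ≈ 0.159; vertical flow is downward

Total head at MW-3: h = 1129.54 m (water level in the standpipe).
Pressure head at MW-7: ψ = P/(ρg) = 304.7×1000 / (1000 × 9.81) = 31.06 m.
Total head at MW-7: h = z + ψ = 1096.44 + 31.06 = 1127.50 m.
Δh = h(MW-3) − h(MW-7) = 1129.54 − 1127.50 = 2.04 m.
Vertical separation Δz = 1109.23 − 1096.44 = 12.79 m.
|i_v| = |Δh| / Δz = 2.04 / 12.79 = 0.159.
Head is higher in the shallow piezometer, so vertical flow is downward (recharge condition).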